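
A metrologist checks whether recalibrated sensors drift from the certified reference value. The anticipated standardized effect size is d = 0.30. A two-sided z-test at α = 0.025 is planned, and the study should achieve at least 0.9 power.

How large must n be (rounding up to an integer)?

n = 138

For power 0.9 need Φ(δ − z_{0.0125}) = 0.9, so δ = z_{0.0125} + z_{0.10} = 2.241 + 1.282 = 3.523.
(For δ > 0 the lower-tail rejection region contributes negligibly to power, so the one-term inversion is standard.)
δ = d·√n ⇒ n = (δ/d)² = (3.523 / 0.30)² = 137.90.
Round up to the next whole unit.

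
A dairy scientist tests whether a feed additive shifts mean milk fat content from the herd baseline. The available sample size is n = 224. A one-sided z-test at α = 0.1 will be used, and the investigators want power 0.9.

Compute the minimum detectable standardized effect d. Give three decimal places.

Need Φ(δ − 1.282) = 0.9, so δ = 1.282 + 1.282 = 2.563.
δ = d·√n ⇒ d = δ/√n = 2.563/√224 = 0.1713.

d ≈ 0.171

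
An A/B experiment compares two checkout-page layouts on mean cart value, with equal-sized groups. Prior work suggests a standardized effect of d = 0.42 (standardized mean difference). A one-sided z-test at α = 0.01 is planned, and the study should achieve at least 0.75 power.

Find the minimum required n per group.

n = 103 per group

Set Φ(δ − 2.326) = 0.75; then δ − 2.326 = Φ⁻¹(0.75) = 0.674, giving δ = 3.001.
δ = d·√(n/2) ⇒ n = 2(δ/d)² = 2 × (3.001 / 0.42)² = 102.10.
Rounding up, n = 103 per group.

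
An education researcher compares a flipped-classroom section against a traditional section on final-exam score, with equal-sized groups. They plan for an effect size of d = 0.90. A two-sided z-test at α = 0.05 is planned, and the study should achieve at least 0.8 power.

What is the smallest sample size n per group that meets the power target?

n = 20 per group

For power 0.8 need Φ(δ − z_{0.025}) = 0.8, so δ = z_{0.025} + z_{0.20} = 1.960 + 0.842 = 2.802.
(The Φ(−δ − z_{α/2}) term is vanishingly small for δ > 0 and is dropped in the standard sample-size formula.)
δ = d·√(n/2) ⇒ n = 2(δ/d)² = 2 × (2.802 / 0.90)² = 19.38.
Rounding up, n = 20 per group.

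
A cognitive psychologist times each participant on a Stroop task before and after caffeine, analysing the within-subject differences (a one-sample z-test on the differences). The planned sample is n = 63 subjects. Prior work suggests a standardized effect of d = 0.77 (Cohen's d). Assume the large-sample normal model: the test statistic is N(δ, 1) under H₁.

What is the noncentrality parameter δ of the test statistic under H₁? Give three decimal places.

δ = d·√n = 0.77 × √63 = 6.1117

δ ≈ 6.112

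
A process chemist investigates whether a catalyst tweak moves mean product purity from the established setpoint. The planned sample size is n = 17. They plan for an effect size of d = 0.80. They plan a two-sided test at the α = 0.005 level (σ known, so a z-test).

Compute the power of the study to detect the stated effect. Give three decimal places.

Power ≈ 0.688

Noncentrality parameter: δ = d·√n = 0.80 × √17 = 3.2985
Two-sided α = 0.005 → critical value z_{0.0025} = 2.807.
Power = Φ(δ − 2.807) + Φ(−δ − 2.807) = Φ(0.491) + Φ(-6.106) = 0.6884 + 0.0000 = 0.6884.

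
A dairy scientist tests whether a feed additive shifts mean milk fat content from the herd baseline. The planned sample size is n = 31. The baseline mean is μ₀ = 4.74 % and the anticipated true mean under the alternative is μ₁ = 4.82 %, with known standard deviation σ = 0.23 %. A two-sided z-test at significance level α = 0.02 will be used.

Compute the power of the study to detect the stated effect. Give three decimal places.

Standardized effect: d = |μ₁ − μ₀| / σ = |4.82 − 4.74| / 0.23 = 0.3478
Noncentrality parameter: δ = d·√n = 0.3478 × √31 = 1.9366
Critical value for a two-sided test at α = 0.02: z_{α/2} = 2.326.
Power = Φ(δ − 2.326) + Φ(−δ − 2.326) = Φ(-0.390) + Φ(-4.263) = 0.3484 + 0.0000 = 0.3484.

Power ≈ 0.348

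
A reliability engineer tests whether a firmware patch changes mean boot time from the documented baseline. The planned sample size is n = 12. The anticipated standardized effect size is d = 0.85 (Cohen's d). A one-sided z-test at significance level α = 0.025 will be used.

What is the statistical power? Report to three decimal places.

Power ≈ 0.838

Noncentrality parameter: δ = d·√n = 0.85 × √12 = 2.9445
Critical value for a one-sided test at α = 0.025: z_α = 1.960.
Power = P(Z > 1.960 − δ) = Φ(0.985) = 0.8376.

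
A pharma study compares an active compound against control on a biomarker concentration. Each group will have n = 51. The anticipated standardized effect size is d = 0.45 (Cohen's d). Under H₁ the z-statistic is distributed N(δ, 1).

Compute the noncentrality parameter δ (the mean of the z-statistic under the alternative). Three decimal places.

The noncentrality parameter scales effect size by the design's sample-size factor: δ = d·√(n/2) = 0.45 × √(51/2) = 2.2724

δ ≈ 2.272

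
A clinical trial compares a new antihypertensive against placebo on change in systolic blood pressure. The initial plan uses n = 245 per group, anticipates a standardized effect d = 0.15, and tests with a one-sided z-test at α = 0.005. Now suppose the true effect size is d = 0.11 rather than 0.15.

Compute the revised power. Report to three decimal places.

Power ≈ 0.087

With d = 0.11: δ = d·√(n/2) = 0.11 × √(245/2) = 1.2175. Critical value z_{0.005} = 2.576.
Revised power = Φ(δ − 2.576) = Φ(-1.358) = 0.0872.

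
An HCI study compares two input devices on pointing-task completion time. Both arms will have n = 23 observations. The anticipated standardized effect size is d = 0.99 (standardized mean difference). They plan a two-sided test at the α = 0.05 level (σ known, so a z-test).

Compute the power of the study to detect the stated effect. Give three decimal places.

Noncentrality parameter: δ = d·√(n/2) = 0.99 × √(23/2) = 3.3573
Critical value for a two-sided test at α = 0.05: z_{α/2} = 1.960.
Power = Φ(δ − 1.960) + Φ(−δ − 1.960) = Φ(1.397) + Φ(-5.317) = 0.9188 + 0.0000 = 0.9188.

Power ≈ 0.919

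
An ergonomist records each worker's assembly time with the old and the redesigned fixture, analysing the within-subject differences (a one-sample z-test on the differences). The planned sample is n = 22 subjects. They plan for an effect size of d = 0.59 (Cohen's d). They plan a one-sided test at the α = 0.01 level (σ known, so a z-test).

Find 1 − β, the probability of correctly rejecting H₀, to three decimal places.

Power ≈ 0.670

Noncentrality parameter: δ = d·√n = 0.59 × √22 = 2.7673
One-sided α = 0.01 → critical value z_{0.01} = 2.326.
Power = Φ(δ − 2.326) = Φ(0.441) = 0.6704.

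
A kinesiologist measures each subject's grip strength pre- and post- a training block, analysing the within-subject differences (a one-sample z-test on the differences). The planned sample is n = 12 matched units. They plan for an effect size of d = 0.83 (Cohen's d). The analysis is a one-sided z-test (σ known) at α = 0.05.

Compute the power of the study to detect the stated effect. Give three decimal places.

Power ≈ 0.891

Noncentrality parameter: δ = d·√n = 0.83 × √12 = 2.8752
One-sided α = 0.05 → critical value z_{0.05} = 1.645.
Power = P(Z > 1.645 − δ) = Φ(1.230) = 0.8907.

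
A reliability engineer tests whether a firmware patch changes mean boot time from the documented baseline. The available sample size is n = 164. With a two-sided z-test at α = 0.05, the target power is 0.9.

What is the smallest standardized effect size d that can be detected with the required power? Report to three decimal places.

Required noncentrality: δ = z_{0.025} + z_{0.10} = 1.960 + 1.282 = 3.242.
(Lower-tail contribution to power is negligible for δ > 0.)
δ = d·√n ⇒ d = δ/√n = 3.242/√164 = 0.2531.

d ≈ 0.253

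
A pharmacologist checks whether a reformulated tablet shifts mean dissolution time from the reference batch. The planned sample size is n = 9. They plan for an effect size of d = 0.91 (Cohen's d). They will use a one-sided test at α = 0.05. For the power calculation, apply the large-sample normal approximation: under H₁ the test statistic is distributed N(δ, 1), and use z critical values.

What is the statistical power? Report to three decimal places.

Power ≈ 0.861

Noncentrality parameter: δ = d·√n = 0.91 × √9 = 2.7300
One-sided α = 0.05 → critical value z_{0.05} = 1.645.
Power = P(Z > 1.645 − δ) = Φ(1.085) = 0.8611.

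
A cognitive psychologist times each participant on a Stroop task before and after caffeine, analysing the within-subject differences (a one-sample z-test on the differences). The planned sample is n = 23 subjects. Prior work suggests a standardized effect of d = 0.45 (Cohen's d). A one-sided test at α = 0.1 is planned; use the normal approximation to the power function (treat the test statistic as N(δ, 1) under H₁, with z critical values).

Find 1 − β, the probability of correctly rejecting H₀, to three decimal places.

Power ≈ 0.810

Noncentrality parameter: δ = d·√n = 0.45 × √23 = 2.1581
Critical value for a one-sided test at α = 0.1: z_α = 1.282.
Power = P(Z > 1.282 − δ) = Φ(0.877) = 0.8096.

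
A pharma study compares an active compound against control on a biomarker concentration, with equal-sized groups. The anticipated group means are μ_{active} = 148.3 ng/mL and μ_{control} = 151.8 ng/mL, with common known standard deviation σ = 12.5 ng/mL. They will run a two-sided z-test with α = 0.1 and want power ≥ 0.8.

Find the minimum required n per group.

n = 158 per group

Standardized effect: d = |μ_{active} − μ_{control}| / σ = |148.3 − 151.8| / 12.5 = 0.2800
Set Φ(δ − 1.645) = 0.8; then δ − 1.645 = Φ⁻¹(0.8) = 0.842, giving δ = 2.486.
(Ignoring the negligible lower-tail rejection probability gives the usual closed-form inversion.)
δ = d·√(n/2) ⇒ n = 2(δ/d)² = 2 × (2.486 / 0.2800)² = 157.72.
Round up to the next whole unit.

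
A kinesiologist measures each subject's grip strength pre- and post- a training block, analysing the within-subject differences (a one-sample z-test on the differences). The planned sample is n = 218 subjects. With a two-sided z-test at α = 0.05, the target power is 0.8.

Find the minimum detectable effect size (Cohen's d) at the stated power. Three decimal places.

Required noncentrality: δ = z_{0.025} + z_{0.20} = 1.960 + 0.842 = 2.802.
(The second rejection-region term Φ(−δ − z_{α/2}) is negligible and dropped.)
δ = d·√n ⇒ d = δ/√n = 2.802/√218 = 0.1897.

d ≈ 0.190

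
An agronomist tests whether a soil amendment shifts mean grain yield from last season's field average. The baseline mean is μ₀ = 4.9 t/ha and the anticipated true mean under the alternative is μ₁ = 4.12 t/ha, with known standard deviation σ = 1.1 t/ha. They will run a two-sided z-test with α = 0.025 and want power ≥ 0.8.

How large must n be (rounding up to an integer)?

n = 19

Standardized effect: d = |μ₁ − μ₀| / σ = |4.12 − 4.9| / 1.1 = 0.7091
Set Φ(δ − 2.241) = 0.8; then δ − 2.241 = Φ⁻¹(0.8) = 0.842, giving δ = 3.083.
(For δ > 0 the lower-tail rejection region contributes negligibly to power, so the one-term inversion is standard.)
δ = d·√n ⇒ n = (δ/d)² = (3.083 / 0.7091)² = 18.90.
Rounding up, n = 19.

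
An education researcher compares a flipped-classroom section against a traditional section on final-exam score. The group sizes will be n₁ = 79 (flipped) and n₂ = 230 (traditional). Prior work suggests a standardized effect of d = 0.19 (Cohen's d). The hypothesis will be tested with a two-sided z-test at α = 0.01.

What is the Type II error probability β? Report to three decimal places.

Noncentrality parameter: δ = d / √(1/n₁ + 1/n₂) = 0.19 / √(1/79 + 1/230) = 1.4570
Two-sided α = 0.01 → critical value z_{0.005} = 2.576.
Power = Φ(δ − 2.576) + Φ(−δ − 2.576) = Φ(-1.119) + Φ(-4.033) = 0.1316 + 0.0000 = 0.1316.
Type II error: β = 1 − power = 1 − 0.1316 = 0.8684.

β ≈ 0.868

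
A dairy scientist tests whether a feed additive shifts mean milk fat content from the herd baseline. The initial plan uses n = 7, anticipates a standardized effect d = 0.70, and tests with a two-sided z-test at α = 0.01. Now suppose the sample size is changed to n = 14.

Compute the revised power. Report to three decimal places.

Power ≈ 0.517

With n = 14: δ = d·√n = 0.70 × √14 = 2.6192. Critical value z_{0.005} = 2.576.
Revised power = Φ(δ − 2.576) + Φ(−δ − 2.576) = Φ(0.043) + Φ(-5.195) = 0.5173 + 0.0000 = 0.5173.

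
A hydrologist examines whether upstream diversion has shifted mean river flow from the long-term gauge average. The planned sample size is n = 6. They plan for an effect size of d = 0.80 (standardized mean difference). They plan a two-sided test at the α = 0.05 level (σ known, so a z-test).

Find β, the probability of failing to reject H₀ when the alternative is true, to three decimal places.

β ≈ 0.500

Noncentrality parameter: δ = d·√n = 0.80 × √6 = 1.9596
Two-sided α = 0.05 → critical value z_{0.025} = 1.960.
Power = Φ(δ − 1.960) + Φ(−δ − 1.960) = Φ(0.000) + Φ(-3.920) = 0.4999 + 0.0000 = 0.4999.
Type II error: β = 1 − power = 1 − 0.4999 = 0.5001.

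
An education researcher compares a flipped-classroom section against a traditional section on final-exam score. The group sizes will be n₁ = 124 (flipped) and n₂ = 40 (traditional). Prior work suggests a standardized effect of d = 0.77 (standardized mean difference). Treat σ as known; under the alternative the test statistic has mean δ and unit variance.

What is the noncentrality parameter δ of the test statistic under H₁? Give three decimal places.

δ ≈ 4.235

The noncentrality parameter scales effect size by the design's sample-size factor: δ = d / √(1/n₁ + 1/n₂) = 0.77 / √(1/124 + 1/40) = 4.2346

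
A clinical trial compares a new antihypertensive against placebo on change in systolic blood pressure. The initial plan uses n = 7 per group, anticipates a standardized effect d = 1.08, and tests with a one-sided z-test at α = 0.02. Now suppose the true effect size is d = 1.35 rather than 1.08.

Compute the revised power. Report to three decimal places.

With d = 1.35: δ = d·√(n/2) = 1.35 × √(7/2) = 2.5256. Critical value z_{0.02} = 2.054.
Revised power = P(Z > 2.054 − δ) = Φ(0.472) = 0.6815.

Power ≈ 0.681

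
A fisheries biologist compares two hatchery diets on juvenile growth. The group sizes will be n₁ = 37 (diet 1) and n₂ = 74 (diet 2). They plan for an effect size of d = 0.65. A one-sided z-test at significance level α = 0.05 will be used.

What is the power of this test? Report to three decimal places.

Power ≈ 0.943

Noncentrality parameter: δ = d / √(1/n₁ + 1/n₂) = 0.65 / √(1/37 + 1/74) = 3.2283
One-sided α = 0.05 → critical value z_{0.05} = 1.645.
Power = P(Z > 1.645 − δ) = Φ(1.583) = 0.9433.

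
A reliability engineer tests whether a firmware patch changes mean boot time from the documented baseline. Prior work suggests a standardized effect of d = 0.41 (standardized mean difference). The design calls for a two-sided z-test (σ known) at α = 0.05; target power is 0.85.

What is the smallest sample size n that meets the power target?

n = 54

For power 0.85 need Φ(δ − z_{0.025}) = 0.85, so δ = z_{0.025} + z_{0.15} = 1.960 + 1.036 = 2.996.
(The Φ(−δ − z_{α/2}) term is vanishingly small for δ > 0 and is dropped in the standard sample-size formula.)
δ = d·√n ⇒ n = (δ/d)² = (2.996 / 0.41)² = 53.41.
Round up to the next whole unit.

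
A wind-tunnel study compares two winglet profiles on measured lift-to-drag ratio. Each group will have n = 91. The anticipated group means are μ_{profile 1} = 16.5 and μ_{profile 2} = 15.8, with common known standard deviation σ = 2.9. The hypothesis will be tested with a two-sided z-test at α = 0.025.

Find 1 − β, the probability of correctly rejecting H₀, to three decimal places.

Standardized effect: d = |μ_{profile 1} − μ_{profile 2}| / σ = |16.5 − 15.8| / 2.9 = 0.2414
Noncentrality parameter: δ = d·√(n/2) = 0.2414 × √(91/2) = 1.6282
Two-sided α = 0.025 → critical value z_{0.0125} = 2.241.
Power = Φ(δ − 2.241) + Φ(−δ − 2.241) = Φ(-0.613) + Φ(-3.870) = 0.2699 + 0.0001 = 0.2699.

Power ≈ 0.270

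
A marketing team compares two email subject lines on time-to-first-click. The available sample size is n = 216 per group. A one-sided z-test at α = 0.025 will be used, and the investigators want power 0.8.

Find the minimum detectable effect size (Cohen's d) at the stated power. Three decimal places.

d ≈ 0.270

Required noncentrality: δ = z_{0.025} + z_{0.20} = 1.960 + 0.842 = 2.802.
δ = d·√(n/2) ⇒ d = δ/√(n/2) = 2.802/√(216/2) = 0.2696.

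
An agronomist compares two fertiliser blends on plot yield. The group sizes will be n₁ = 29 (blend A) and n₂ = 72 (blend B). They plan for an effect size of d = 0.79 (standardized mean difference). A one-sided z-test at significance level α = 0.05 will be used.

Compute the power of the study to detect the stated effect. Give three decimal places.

Power ≈ 0.974

Noncentrality parameter: δ = d / √(1/n₁ + 1/n₂) = 0.79 / √(1/29 + 1/72) = 3.5920
One-sided α = 0.05 → critical value z_{0.05} = 1.645.
Power = Φ(δ − 1.645) = Φ(1.947) = 0.9742.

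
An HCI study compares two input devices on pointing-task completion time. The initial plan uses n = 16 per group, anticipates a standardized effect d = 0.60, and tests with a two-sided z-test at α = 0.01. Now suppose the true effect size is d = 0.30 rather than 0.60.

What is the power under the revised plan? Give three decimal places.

Power ≈ 0.042

With d = 0.30: δ = d·√(n/2) = 0.30 × √(16/2) = 0.8485. Critical value z_{0.005} = 2.576.
Revised power = Φ(δ − 2.576) + Φ(−δ − 2.576) = Φ(-1.727) + Φ(-3.424) = 0.0421 + 0.0003 = 0.0424.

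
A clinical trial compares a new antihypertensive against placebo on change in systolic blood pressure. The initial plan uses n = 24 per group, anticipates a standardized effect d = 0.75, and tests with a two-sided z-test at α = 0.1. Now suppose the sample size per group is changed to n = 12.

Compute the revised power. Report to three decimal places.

Power ≈ 0.576

With n = 12 per group: δ = d·√(n/2) = 0.75 × √(12/2) = 1.8371. Critical value z_{0.05} = 1.645.
Revised power = Φ(δ − 1.645) + Φ(−δ − 1.645) = Φ(0.192) + Φ(-3.482) = 0.5762 + 0.0002 = 0.5765.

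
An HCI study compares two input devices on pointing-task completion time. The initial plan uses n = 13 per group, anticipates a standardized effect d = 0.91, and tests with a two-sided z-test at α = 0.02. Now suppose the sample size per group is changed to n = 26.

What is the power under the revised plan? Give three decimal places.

Power ≈ 0.830

With n = 26 per group: δ = d·√(n/2) = 0.91 × √(26/2) = 3.2811. Critical value z_{0.01} = 2.326.
Revised power = Φ(δ − 2.326) + Φ(−δ − 2.326) = Φ(0.955) + Φ(-5.607) = 0.8301 + 0.0000 = 0.8301.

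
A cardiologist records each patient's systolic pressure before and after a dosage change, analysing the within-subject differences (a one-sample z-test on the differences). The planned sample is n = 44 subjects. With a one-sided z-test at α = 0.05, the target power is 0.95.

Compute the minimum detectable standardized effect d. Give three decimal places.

Required noncentrality: δ = z_{0.05} + z_{0.05} = 1.645 + 1.645 = 3.290.
δ = d·√n ⇒ d = δ/√n = 3.290/√44 = 0.4959.

d ≈ 0.496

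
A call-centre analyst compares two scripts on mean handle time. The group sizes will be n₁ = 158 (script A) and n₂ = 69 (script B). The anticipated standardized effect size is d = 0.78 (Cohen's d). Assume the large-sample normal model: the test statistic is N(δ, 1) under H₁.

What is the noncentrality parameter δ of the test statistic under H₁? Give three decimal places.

δ ≈ 5.405

δ = d / √(1/n₁ + 1/n₂) = 0.78 / √(1/158 + 1/69) = 5.4055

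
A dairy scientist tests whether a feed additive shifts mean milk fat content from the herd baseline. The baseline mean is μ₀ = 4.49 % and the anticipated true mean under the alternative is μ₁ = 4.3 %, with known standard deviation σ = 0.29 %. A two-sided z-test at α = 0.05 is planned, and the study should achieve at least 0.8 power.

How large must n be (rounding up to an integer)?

n = 19

Standardized effect: d = |μ₁ − μ₀| / σ = |4.3 − 4.49| / 0.29 = 0.6552
For power 0.8 need Φ(δ − z_{0.025}) = 0.8, so δ = z_{0.025} + z_{0.20} = 1.960 + 0.842 = 2.802.
(Ignoring the negligible lower-tail rejection probability gives the usual closed-form inversion.)
δ = d·√n ⇒ n = (δ/d)² = (2.802 / 0.6552)² = 18.29.
Round up to the next whole unit.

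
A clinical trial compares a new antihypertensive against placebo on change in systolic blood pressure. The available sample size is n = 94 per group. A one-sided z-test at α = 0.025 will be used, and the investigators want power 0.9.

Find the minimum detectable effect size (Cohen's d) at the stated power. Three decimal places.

Required noncentrality: δ = z_{0.025} + z_{0.10} = 1.960 + 1.282 = 3.242.
δ = d·√(n/2) ⇒ d = δ/√(n/2) = 3.242/√(94/2) = 0.4728.

d ≈ 0.473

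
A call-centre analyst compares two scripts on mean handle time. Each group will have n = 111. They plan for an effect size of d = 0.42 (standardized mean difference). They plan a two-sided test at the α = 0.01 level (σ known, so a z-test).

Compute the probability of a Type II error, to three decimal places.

β ≈ 0.290

Noncentrality parameter: δ = d·√(n/2) = 0.42 × √(111/2) = 3.1289
Critical value for a two-sided test at α = 0.01: z_{α/2} = 2.576.
Power = Φ(δ − 2.576) + Φ(−δ − 2.576) = Φ(0.553) + Φ(-5.705) = 0.7099 + 0.0000 = 0.7099.
Type II error: β = 1 − power = 1 − 0.7099 = 0.2901.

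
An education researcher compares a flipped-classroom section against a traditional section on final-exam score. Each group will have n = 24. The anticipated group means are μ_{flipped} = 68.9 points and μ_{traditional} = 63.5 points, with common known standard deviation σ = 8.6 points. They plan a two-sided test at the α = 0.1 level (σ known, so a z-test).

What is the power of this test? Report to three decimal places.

Power ≈ 0.702

Standardized effect: d = |μ_{flipped} − μ_{traditional}| / σ = |68.9 − 63.5| / 8.6 = 0.6279
Noncentrality parameter: δ = d·√(n/2) = 0.6279 × √(24/2) = 2.1751
Two-sided α = 0.1 → critical value z_{0.05} = 1.645.
Power = Φ(δ − 1.645) + Φ(−δ − 1.645) = Φ(0.530) + Φ(-3.820) = 0.7020 + 0.0001 = 0.7021.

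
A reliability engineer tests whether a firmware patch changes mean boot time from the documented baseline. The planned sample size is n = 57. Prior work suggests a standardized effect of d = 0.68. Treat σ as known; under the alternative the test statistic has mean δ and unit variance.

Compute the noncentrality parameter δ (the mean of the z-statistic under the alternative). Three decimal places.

δ ≈ 5.134

The noncentrality parameter scales effect size by the design's sample-size factor: δ = d·√n = 0.68 × √57 = 5.1339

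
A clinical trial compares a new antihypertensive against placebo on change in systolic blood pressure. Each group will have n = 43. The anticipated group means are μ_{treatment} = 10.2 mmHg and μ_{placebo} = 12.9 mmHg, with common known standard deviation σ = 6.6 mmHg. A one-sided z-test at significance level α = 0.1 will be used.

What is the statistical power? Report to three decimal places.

Standardized effect: d = |μ_{treatment} − μ_{placebo}| / σ = |10.2 − 12.9| / 6.6 = 0.4091
Noncentrality parameter: δ = d·√(n/2) = 0.4091 × √(43/2) = 1.8969
Critical value for a one-sided test at α = 0.1: z_α = 1.282.
Power = P(Z > 1.282 − δ) = Φ(0.615) = 0.7308.

Power ≈ 0.731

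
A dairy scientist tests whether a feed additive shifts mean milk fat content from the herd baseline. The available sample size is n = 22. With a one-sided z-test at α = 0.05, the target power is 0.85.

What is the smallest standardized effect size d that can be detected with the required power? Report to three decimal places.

d ≈ 0.572

Need Φ(δ − 1.645) = 0.85, so δ = 1.645 + 1.036 = 2.681.
δ = d·√n ⇒ d = δ/√n = 2.681/√22 = 0.5717.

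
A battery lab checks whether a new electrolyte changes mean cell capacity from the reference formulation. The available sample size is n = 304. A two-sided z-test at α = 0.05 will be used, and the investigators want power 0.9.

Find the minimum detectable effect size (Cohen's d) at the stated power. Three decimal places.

Required noncentrality: δ = z_{0.025} + z_{0.10} = 1.960 + 1.282 = 3.242.
(The second rejection-region term Φ(−δ − z_{α/2}) is negligible and dropped.)
δ = d·√n ⇒ d = δ/√n = 3.242/√304 = 0.1859.

d ≈ 0.186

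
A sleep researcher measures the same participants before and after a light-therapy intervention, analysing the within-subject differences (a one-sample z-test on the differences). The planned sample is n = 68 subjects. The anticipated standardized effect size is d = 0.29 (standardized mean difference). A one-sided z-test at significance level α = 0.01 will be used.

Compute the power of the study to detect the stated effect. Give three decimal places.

Noncentrality parameter: δ = d·√n = 0.29 × √68 = 2.3914
Critical value for a one-sided test at α = 0.01: z_α = 2.326.
Power = Φ(δ − 2.326) = Φ(0.065) = 0.5259.

Power ≈ 0.526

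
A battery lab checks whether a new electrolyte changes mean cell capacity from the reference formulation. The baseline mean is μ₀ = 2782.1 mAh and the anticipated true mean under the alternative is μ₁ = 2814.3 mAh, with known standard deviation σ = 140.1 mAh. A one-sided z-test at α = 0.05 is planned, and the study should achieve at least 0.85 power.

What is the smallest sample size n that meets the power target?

Standardized effect: d = |μ₁ − μ₀| / σ = |2814.3 − 2782.1| / 140.1 = 0.2298
For power 0.85 need Φ(δ − z_{0.05}) = 0.85, so δ = z_{0.05} + z_{0.15} = 1.645 + 1.036 = 2.681.
δ = d·√n ⇒ n = (δ/d)² = (2.681 / 0.2298)² = 136.10.
Rounding up, n = 137.

n = 137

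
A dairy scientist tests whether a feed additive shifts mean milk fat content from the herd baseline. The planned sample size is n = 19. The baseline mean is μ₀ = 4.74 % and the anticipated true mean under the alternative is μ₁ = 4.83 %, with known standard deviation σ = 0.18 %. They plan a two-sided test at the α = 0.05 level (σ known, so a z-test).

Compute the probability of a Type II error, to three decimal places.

Standardized effect: d = |μ₁ − μ₀| / σ = |4.83 − 4.74| / 0.18 = 0.5000
Noncentrality parameter: δ = d·√n = 0.5000 × √19 = 2.1794
Critical value for a two-sided test at α = 0.05: z_{α/2} = 1.960.
Power = Φ(δ − 1.960) + Φ(−δ − 1.960) = Φ(0.219) + Φ(-4.139) = 0.5869 + 0.0000 = 0.5869.
Type II error: β = 1 − power = 1 − 0.5869 = 0.4131.

β ≈ 0.413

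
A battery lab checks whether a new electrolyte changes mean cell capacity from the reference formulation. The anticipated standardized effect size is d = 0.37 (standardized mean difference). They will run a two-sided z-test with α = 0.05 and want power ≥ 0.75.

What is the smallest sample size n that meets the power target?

n = 51

Set Φ(δ − 1.960) = 0.75; then δ − 1.960 = Φ⁻¹(0.75) = 0.674, giving δ = 2.634.
(The Φ(−δ − z_{α/2}) term is vanishingly small for δ > 0 and is dropped in the standard sample-size formula.)
δ = d·√n ⇒ n = (δ/d)² = (2.634 / 0.37)² = 50.70.
Rounding up, n = 51.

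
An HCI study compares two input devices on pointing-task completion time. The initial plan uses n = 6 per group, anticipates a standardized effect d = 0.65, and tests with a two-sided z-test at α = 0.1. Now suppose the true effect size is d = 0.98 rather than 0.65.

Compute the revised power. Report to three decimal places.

With d = 0.98: δ = d·√(n/2) = 0.98 × √(6/2) = 1.6974. Critical value z_{0.05} = 1.645.
Revised power = Φ(δ − 1.645) + Φ(−δ − 1.645) = Φ(0.053) + Φ(-3.342) = 0.5210 + 0.0004 = 0.5214.

Power ≈ 0.521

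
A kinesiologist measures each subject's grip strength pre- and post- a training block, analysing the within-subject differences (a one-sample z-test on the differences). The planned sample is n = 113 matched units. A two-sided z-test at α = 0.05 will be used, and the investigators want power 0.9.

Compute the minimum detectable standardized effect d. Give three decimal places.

Need Φ(δ − 1.960) = 0.9, so δ = 1.960 + 1.282 = 3.242.
(Lower-tail contribution to power is negligible for δ > 0.)
δ = d·√n ⇒ d = δ/√n = 3.242/√113 = 0.3049.

d ≈ 0.305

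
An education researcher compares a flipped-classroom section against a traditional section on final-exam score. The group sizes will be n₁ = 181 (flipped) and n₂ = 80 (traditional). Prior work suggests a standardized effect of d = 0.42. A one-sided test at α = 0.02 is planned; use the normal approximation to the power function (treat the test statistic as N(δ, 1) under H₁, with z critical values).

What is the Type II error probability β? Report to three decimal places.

β ≈ 0.141

Noncentrality parameter: δ = d / √(1/n₁ + 1/n₂) = 0.42 / √(1/181 + 1/80) = 3.1283
One-sided α = 0.02 → critical value z_{0.02} = 2.054.
Power = Φ(δ − 2.054) = Φ(1.075) = 0.8587.
Type II error: β = 1 − power = 1 − 0.8587 = 0.1413.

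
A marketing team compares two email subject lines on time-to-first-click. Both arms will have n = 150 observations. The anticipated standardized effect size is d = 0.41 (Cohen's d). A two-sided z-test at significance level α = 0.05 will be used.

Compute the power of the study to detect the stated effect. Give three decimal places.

Power ≈ 0.944

Noncentrality parameter: δ = d·√(n/2) = 0.41 × √(150/2) = 3.5507
Critical value for a two-sided test at α = 0.05: z_{α/2} = 1.960.
Power = Φ(δ − 1.960) + Φ(−δ − 1.960) = Φ(1.591) + Φ(-5.511) = 0.9442 + 0.0000 = 0.9442.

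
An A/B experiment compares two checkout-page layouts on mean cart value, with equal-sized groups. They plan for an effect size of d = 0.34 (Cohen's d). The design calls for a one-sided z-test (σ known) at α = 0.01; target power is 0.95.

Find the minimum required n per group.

n = 273 per group

For power 0.95 need Φ(δ − z_{0.01}) = 0.95, so δ = z_{0.01} + z_{0.05} = 2.326 + 1.645 = 3.971.
δ = d·√(n/2) ⇒ n = 2(δ/d)² = 2 × (3.971 / 0.34)² = 272.85.
Rounding up, n = 273 per group.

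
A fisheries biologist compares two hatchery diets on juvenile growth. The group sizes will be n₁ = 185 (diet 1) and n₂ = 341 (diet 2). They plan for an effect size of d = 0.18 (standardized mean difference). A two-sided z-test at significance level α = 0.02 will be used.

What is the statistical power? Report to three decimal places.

Power ≈ 0.361

Noncentrality parameter: δ = d / √(1/n₁ + 1/n₂) = 0.18 / √(1/185 + 1/341) = 1.9713
Two-sided α = 0.02 → critical value z_{0.01} = 2.326.
Power = Φ(δ − 2.326) + Φ(−δ − 2.326) = Φ(-0.355) + Φ(-4.298) = 0.3613 + 0.0000 = 0.3613.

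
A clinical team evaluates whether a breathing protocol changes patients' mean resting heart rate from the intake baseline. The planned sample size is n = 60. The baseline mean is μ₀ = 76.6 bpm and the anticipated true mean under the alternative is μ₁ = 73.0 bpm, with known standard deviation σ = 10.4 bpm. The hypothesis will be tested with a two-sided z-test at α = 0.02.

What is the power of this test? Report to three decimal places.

Power ≈ 0.639

Standardized effect: d = |μ₁ − μ₀| / σ = |73.0 − 76.6| / 10.4 = 0.3462
Noncentrality parameter: δ = d·√n = 0.3462 × √60 = 2.6813
Two-sided α = 0.02 → critical value z_{0.01} = 2.326.
Power = Φ(δ − 2.326) + Φ(−δ − 2.326) = Φ(0.355) + Φ(-5.008) = 0.6387 + 0.0000 = 0.6387.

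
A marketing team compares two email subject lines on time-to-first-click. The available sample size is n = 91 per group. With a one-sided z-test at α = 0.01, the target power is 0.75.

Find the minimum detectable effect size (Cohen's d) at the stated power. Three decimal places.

d ≈ 0.445

Need Φ(δ − 2.326) = 0.75, so δ = 2.326 + 0.674 = 3.001.
δ = d·√(n/2) ⇒ d = δ/√(n/2) = 3.001/√(91/2) = 0.4449.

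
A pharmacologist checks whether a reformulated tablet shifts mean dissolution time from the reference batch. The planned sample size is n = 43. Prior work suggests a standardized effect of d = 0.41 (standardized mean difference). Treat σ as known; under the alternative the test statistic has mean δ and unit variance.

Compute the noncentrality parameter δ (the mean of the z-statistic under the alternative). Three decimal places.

δ = d·√n = 0.41 × √43 = 2.6885

δ ≈ 2.689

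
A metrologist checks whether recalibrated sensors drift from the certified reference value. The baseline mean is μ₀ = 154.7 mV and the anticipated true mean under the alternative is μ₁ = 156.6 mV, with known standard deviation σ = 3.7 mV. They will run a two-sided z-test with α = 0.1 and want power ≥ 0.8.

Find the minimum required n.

n = 24

Standardized effect: d = |μ₁ − μ₀| / σ = |156.6 − 154.7| / 3.7 = 0.5135
For power 0.8 need Φ(δ − z_{0.05}) = 0.8, so δ = z_{0.05} + z_{0.20} = 1.645 + 0.842 = 2.486.
(Ignoring the negligible lower-tail rejection probability gives the usual closed-form inversion.)
δ = d·√n ⇒ n = (δ/d)² = (2.486 / 0.5135)² = 23.45.
Rounding up, n = 24.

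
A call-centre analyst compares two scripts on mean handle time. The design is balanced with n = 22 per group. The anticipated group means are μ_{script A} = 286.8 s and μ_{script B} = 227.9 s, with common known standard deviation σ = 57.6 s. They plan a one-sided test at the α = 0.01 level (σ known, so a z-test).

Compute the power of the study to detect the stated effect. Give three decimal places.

Power ≈ 0.857

Standardized effect: d = |μ_{script A} − μ_{script B}| / σ = |286.8 − 227.9| / 57.6 = 1.0226
Noncentrality parameter: δ = d·√(n/2) = 1.0226 × √(22/2) = 3.3915
One-sided α = 0.01 → critical value z_{0.01} = 2.326.
Power = Φ(δ − 2.326) = Φ(1.065) = 0.8566.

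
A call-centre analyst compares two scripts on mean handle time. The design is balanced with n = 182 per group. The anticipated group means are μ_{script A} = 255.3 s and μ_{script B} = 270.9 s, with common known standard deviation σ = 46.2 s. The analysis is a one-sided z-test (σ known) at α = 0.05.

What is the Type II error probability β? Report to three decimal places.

Standardized effect: d = |μ_{script A} − μ_{script B}| / σ = |255.3 − 270.9| / 46.2 = 0.3377
Noncentrality parameter: δ = d·√(n/2) = 0.3377 × √(182/2) = 3.2211
One-sided α = 0.05 → critical value z_{0.05} = 1.645.
Power = P(Z > 1.645 − δ) = Φ(1.576) = 0.9425.
Type II error: β = 1 − power = 1 − 0.9425 = 0.0575.

β ≈ 0.057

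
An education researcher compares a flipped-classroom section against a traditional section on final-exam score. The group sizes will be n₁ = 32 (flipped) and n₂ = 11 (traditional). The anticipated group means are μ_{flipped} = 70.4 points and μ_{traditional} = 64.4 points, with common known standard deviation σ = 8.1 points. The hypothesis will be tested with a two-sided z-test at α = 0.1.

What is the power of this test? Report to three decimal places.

Standardized effect: d = |μ_{flipped} − μ_{traditional}| / σ = |70.4 − 64.4| / 8.1 = 0.7407
Noncentrality parameter: δ = d / √(1/n₁ + 1/n₂) = 0.7407 / √(1/32 + 1/11) = 2.1194
Critical value for a two-sided test at α = 0.1: z_{α/2} = 1.645.
Power = Φ(δ − 1.645) + Φ(−δ − 1.645) = Φ(0.474) + Φ(-3.764) = 0.6824 + 0.0001 = 0.6825.

Power ≈ 0.683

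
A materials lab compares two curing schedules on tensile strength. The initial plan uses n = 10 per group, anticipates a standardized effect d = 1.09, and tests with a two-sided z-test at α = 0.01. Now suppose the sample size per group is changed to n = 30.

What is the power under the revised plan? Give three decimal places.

With n = 30 per group: δ = d·√(n/2) = 1.09 × √(30/2) = 4.2216. Critical value z_{0.005} = 2.576.
Revised power = Φ(δ − 2.576) + Φ(−δ − 2.576) = Φ(1.646) + Φ(-6.797) = 0.9501 + 0.0000 = 0.9501.

Power ≈ 0.950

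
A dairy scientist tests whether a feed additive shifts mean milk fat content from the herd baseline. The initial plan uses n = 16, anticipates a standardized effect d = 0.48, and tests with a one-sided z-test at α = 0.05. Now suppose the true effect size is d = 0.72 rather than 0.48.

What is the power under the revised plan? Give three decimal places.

With d = 0.72: δ = d·√n = 0.72 × √16 = 2.8800. Critical value z_{0.05} = 1.645.
Revised power = P(Z > 1.645 − δ) = Φ(1.235) = 0.8916.

Power ≈ 0.892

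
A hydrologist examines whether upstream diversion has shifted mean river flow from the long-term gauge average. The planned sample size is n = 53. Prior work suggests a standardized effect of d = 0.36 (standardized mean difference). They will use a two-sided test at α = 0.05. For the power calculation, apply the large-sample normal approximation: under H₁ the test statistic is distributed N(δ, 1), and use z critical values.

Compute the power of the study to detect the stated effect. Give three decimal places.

Noncentrality parameter: δ = d·√n = 0.36 × √53 = 2.6208
Two-sided α = 0.05 → critical value z_{0.025} = 1.960.
Power = Φ(δ − 1.960) + Φ(−δ − 1.960) = Φ(0.661) + Φ(-4.581) = 0.7457 + 0.0000 = 0.7457.

Power ≈ 0.746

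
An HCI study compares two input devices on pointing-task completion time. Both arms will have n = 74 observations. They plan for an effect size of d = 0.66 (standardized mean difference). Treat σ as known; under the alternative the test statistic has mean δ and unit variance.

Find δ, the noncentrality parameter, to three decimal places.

δ = d·√(n/2) = 0.66 × √(74/2) = 4.0146

δ ≈ 4.015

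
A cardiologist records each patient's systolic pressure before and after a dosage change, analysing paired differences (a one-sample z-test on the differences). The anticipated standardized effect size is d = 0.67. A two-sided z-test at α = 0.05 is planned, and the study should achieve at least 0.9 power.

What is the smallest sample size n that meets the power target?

n = 24

For power 0.9 need Φ(δ − z_{0.025}) = 0.9, so δ = z_{0.025} + z_{0.10} = 1.960 + 1.282 = 3.242.
(Ignoring the negligible lower-tail rejection probability gives the usual closed-form inversion.)
δ = d·√n ⇒ n = (δ/d)² = (3.242 / 0.67)² = 23.41.
Rounding up, n = 24.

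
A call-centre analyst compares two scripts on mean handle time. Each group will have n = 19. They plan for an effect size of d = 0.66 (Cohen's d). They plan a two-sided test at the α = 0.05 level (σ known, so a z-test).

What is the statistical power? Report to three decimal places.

Power ≈ 0.530

Noncentrality parameter: δ = d·√(n/2) = 0.66 × √(19/2) = 2.0343
Critical value for a two-sided test at α = 0.05: z_{α/2} = 1.960.
Power = Φ(δ − 1.960) + Φ(−δ − 1.960) = Φ(0.074) + Φ(-3.994) = 0.5296 + 0.0000 = 0.5296.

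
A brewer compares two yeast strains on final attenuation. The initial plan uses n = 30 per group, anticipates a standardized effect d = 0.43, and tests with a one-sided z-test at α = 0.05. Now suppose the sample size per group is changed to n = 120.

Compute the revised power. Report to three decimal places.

Power ≈ 0.954

With n = 120 per group: δ = d·√(n/2) = 0.43 × √(120/2) = 3.3308. Critical value z_{0.05} = 1.645.
Revised power = Φ(δ − 1.645) = Φ(1.686) = 0.9541.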